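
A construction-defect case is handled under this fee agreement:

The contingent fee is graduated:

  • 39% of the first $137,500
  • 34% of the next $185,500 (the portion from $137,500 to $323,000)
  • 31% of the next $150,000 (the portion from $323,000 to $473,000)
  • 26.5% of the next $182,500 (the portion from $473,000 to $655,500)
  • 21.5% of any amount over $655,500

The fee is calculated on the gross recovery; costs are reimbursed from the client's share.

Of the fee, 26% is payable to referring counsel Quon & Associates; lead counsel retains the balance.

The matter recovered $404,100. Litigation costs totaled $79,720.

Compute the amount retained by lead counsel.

$104,958.64

Fee base is the gross recovery, $404,100; costs are reimbursed separately.
First $137,500 at 39% = $53,625.00
Next $185,500 at 34% = $63,070.00
Remaining $81,100 at 31% = $25,141.00
Fee: $53,625.00 + $63,070.00 + $25,141.00 = $141,836.00
Referral share: 26% of $141,836.00 = $36,877.36; lead counsel retains $141,836.00 − $36,877.36 = $104,958.64.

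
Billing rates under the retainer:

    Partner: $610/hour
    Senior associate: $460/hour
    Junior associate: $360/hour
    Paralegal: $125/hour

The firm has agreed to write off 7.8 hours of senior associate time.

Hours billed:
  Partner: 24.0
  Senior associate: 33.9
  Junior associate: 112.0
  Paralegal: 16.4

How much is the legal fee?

Partner: 24.0 × $610 = $14,640.00
Senior associate: 33.9 × $460 = $15,594.00
Junior associate: 112.0 × $360 = $40,320.00
Paralegal: 16.4 × $125 = $2,050.00
Subtotal: $72,604.00
Write-off: 7.8 × $460 = $3,588.00
Total: $72,604.00 − $3,588.00 = $69,016.00

$69,016.00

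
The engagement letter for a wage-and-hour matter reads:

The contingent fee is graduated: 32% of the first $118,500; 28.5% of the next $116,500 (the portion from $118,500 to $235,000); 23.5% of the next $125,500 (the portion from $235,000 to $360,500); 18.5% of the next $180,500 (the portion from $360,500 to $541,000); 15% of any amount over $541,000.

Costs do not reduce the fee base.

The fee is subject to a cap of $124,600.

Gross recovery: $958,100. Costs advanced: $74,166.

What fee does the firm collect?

Fee base is the gross recovery, $958,100; costs are reimbursed separately.
First $118,500 at 32% = $37,920.00
Next $116,500 at 28.5% = $33,202.50
Next $125,500 at 23.5% = $29,492.50
Next $180,500 at 18.5% = $33,392.50
Remaining $417,100 at 15% = $62,565.00
Fee: $37,920.00 + $33,202.50 + $29,492.50 + $33,392.50 + $62,565.00 = $196,572.50
$196,572.50 exceeds the $124,600 cap, so the fee is capped at $124,600.00.

$124,600.00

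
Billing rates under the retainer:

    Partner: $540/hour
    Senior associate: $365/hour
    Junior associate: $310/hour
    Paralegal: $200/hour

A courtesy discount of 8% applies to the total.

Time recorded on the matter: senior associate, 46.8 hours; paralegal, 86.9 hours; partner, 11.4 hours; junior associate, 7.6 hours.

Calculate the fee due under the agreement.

Partner: 11.4 × $540 = $6,156.00
Senior associate: 46.8 × $365 = $17,082.00
Junior associate: 7.6 × $310 = $2,356.00
Paralegal: 86.9 × $200 = $17,380.00
Subtotal: $42,974.00
Less 8% discount: −$3,437.92
Total: $42,974.00 − $3,437.92 = $39,536.08

$39,536.08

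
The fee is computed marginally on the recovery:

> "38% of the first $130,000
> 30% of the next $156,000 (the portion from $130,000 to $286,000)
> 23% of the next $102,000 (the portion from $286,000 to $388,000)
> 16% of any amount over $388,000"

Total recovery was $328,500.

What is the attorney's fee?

First $130,000 at 38% = $49,400.00
Next $156,000 at 30% = $46,800.00
Remaining $42,500 at 23% = $9,775.00
Fee: $49,400.00 + $46,800.00 + $9,775.00 = $105,975.00

$105,975.00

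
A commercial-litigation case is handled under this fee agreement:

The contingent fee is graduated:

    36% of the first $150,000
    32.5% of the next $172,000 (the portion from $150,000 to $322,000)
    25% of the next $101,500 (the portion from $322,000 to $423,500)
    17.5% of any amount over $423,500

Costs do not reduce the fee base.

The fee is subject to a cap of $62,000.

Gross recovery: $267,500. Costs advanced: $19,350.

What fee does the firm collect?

$62,000.00

Fee base is the gross recovery, $267,500; costs are reimbursed separately.
First $150,000 at 36% = $54,000.00
Remaining $117,500 at 32.5% = $38,187.50
Fee: $54,000.00 + $38,187.50 = $92,187.50
$92,187.50 exceeds the $62,000 cap, so the fee is capped at $62,000.00.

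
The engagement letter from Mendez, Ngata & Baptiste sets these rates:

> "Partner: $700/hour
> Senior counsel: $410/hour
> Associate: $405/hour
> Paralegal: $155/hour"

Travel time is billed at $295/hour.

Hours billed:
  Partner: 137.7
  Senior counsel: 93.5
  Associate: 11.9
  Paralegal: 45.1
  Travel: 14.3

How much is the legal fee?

Partner: 137.7 × $700 = $96,390.00
Senior counsel: 93.5 × $410 = $38,335.00
Associate: 11.9 × $405 = $4,819.50
Paralegal: 45.1 × $155 = $6,990.50
Subtotal: $96,390.00 + $38,335.00 + $4,819.50 + $6,990.50 = $146,535.00
Travel: 14.3 × $295 = $4,218.50
Total: $146,535.00 + $4,218.50 = $150,753.50

$150,753.50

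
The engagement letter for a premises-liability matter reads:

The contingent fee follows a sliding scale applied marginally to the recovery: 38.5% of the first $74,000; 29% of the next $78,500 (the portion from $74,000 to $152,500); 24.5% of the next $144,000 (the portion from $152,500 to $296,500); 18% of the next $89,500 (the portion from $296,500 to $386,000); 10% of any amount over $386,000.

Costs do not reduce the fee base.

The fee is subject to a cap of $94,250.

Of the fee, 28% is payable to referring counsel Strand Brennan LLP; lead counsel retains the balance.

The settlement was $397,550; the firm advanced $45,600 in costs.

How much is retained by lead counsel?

Fee base is the gross recovery, $397,550; costs are reimbursed separately.
First $74,000 at 38.5% = $28,490.00
Next $78,500 at 29% = $22,765.00
Next $144,000 at 24.5% = $35,280.00
Next $89,500 at 18% = $16,110.00
Remaining $11,550 at 10% = $1,155.00
Fee: $28,490.00 + $22,765.00 + $35,280.00 + $16,110.00 + $1,155.00 = $103,800.00
$103,800.00 exceeds the $94,250 cap, so the fee is capped at $94,250.00.
Referral share: 28% of $94,250.00 = $26,390.00; lead counsel retains $94,250.00 − $26,390.00 = $67,860.00.

$67,860.00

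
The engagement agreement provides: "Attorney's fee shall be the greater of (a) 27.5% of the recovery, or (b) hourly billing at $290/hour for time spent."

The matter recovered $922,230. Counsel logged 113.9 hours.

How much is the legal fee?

(a) 27.5% of $922,230 = $253,613.25
(b) 113.9 × $290 = $33,031.00
The greater is (a): $253,613.25.

$253,613.25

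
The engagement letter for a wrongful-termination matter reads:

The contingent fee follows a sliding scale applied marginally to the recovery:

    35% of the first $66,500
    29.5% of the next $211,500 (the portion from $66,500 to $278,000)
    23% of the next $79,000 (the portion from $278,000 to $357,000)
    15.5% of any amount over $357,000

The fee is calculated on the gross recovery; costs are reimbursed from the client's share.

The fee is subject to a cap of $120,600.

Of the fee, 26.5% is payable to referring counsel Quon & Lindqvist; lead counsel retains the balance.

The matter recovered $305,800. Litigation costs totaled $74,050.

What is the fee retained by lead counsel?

$67,665.20

Fee base is the gross recovery, $305,800; costs are reimbursed separately.
First $66,500 at 35% = $23,275.00
Next $211,500 at 29.5% = $62,392.50
Remaining $27,800 at 23% = $6,394.00
Fee: $23,275.00 + $62,392.50 + $6,394.00 = $92,061.50
$92,061.50 is under the $120,600 cap.
Referral share: 26.5% of $92,061.50 = $24,396.30; lead counsel retains $92,061.50 − $24,396.30 = $67,665.20.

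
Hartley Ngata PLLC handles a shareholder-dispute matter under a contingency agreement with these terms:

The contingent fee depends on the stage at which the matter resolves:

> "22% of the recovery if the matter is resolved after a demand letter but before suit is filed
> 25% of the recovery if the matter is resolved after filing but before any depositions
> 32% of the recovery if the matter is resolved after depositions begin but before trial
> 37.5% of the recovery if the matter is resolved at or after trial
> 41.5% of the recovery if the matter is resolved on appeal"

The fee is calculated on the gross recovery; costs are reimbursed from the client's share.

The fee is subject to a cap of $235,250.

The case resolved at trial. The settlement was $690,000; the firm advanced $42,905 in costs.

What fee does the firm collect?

Fee base is the gross recovery, $690,000; costs are reimbursed separately.
The matter resolved at trial, so the 37.5% rate applies.
$690,000 × 37.5% = $258,750.00
$258,750.00 exceeds the $235,250 cap, so the fee is capped at $235,250.00.

$235,250.00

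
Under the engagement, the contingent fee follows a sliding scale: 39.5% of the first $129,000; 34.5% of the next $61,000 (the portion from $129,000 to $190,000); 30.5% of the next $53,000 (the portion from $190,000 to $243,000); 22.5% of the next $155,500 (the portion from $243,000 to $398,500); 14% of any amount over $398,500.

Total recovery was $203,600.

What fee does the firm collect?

$76,148.00

First $129,000 at 39.5% = $50,955.00
Next $61,000 at 34.5% = $21,045.00
Remaining $13,600 at 30.5% = $4,148.00
Fee: $50,955.00 + $21,045.00 + $4,148.00 = $76,148.00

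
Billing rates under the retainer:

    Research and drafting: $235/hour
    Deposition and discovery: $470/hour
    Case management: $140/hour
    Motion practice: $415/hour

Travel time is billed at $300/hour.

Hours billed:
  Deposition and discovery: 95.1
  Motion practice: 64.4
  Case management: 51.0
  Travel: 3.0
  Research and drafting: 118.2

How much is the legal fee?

$107,240.00

Research and drafting: 118.2 × $235 = $27,777.00
Deposition and discovery: 95.1 × $470 = $44,697.00
Case management: 51.0 × $140 = $7,140.00
Motion practice: 64.4 × $415 = $26,726.00
Subtotal: $27,777.00 + $44,697.00 + $7,140.00 + $26,726.00 = $106,340.00
Travel: 3.0 × $300 = $900.00
Total: $106,340.00 + $900.00 = $107,240.00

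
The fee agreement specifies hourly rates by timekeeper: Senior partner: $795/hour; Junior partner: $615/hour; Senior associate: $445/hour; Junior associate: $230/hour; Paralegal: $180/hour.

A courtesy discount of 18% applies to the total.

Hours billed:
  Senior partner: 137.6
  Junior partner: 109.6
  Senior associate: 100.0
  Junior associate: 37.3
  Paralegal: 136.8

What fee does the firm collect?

Senior partner: 137.6 × $795 = $109,392.00
Junior partner: 109.6 × $615 = $67,404.00
Senior associate: 100.0 × $445 = $44,500.00
Junior associate: 37.3 × $230 = $8,579.00
Paralegal: 136.8 × $180 = $24,624.00
Subtotal: $254,499.00
Less 18% discount: −$45,809.82
Total: $254,499.00 − $45,809.82 = $208,689.18

$208,689.18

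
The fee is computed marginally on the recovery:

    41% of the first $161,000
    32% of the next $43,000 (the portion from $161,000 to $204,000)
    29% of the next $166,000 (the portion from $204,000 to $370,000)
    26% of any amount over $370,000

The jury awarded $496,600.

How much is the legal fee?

First $161,000 at 41% = $66,010.00
Next $43,000 at 32% = $13,760.00
Next $166,000 at 29% = $48,140.00
Remaining $126,600 at 26% = $32,916.00
Fee: $66,010.00 + $13,760.00 + $48,140.00 + $32,916.00 = $160,826.00

$160,826.00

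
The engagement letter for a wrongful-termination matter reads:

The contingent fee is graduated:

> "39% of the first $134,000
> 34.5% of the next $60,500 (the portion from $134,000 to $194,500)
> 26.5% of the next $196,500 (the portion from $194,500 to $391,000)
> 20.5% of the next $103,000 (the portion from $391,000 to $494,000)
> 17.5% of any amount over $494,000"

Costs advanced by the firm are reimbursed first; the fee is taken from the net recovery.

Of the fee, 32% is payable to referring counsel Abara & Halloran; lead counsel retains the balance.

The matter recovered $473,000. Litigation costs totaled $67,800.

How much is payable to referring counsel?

Fee base (net of costs): $473,000 − $67,800 = $405,200
First $134,000 at 39% = $52,260.00
Next $60,500 at 34.5% = $20,872.50
Next $196,500 at 26.5% = $52,072.50
Remaining $14,200 at 20.5% = $2,911.00
Fee: $52,260.00 + $20,872.50 + $52,072.50 + $2,911.00 = $128,116.00
Referral share: 32% of $128,116.00 = $40,997.12; lead counsel retains $128,116.00 − $40,997.12 = $87,118.88.

$40,997.12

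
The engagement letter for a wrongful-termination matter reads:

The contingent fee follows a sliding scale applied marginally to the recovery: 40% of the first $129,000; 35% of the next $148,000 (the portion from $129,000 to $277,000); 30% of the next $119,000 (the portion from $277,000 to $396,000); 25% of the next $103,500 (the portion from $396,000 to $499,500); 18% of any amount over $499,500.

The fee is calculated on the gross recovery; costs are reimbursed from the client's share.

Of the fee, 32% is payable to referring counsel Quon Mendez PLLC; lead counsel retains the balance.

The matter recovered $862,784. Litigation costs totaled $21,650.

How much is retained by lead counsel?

Fee base is the gross recovery, $862,784; costs are reimbursed separately.
First $129,000 at 40% = $51,600.00
Next $148,000 at 35% = $51,800.00
Next $119,000 at 30% = $35,700.00
Next $103,500 at 25% = $25,875.00
Remaining $363,284 at 18% = $65,391.12
Fee: $51,600.00 + $51,800.00 + $35,700.00 + $25,875.00 + $65,391.12 = $230,366.12
Referral share: 32% of $230,366.12 = $73,717.16; lead counsel retains $230,366.12 − $73,717.16 = $156,648.96.

$156,648.96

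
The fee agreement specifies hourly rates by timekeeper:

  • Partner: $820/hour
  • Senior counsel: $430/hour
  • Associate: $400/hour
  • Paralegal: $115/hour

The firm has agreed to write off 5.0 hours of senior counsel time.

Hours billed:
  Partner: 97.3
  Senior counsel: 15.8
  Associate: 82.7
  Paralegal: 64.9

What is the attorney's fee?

Partner: 97.3 × $820 = $79,786.00
Senior counsel: 15.8 × $430 = $6,794.00
Associate: 82.7 × $400 = $33,080.00
Paralegal: 64.9 × $115 = $7,463.50
Subtotal: $127,123.50
Write-off: 5.0 × $430 = $2,150.00
Total: $127,123.50 − $2,150.00 = $124,973.50

$124,973.50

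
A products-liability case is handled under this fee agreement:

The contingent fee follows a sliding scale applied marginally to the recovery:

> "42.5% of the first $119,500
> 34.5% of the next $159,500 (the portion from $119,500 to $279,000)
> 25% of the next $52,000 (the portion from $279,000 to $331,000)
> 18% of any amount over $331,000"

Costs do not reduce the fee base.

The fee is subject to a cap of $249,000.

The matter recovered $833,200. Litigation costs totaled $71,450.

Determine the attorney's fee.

$209,211.00

Fee base is the gross recovery, $833,200; costs are reimbursed separately.
First $119,500 at 42.5% = $50,787.50
Next $159,500 at 34.5% = $55,027.50
Next $52,000 at 25% = $13,000.00
Remaining $502,200 at 18% = $90,396.00
Fee: $50,787.50 + $55,027.50 + $13,000.00 + $90,396.00 = $209,211.00
$209,211.00 is under the $249,000 cap.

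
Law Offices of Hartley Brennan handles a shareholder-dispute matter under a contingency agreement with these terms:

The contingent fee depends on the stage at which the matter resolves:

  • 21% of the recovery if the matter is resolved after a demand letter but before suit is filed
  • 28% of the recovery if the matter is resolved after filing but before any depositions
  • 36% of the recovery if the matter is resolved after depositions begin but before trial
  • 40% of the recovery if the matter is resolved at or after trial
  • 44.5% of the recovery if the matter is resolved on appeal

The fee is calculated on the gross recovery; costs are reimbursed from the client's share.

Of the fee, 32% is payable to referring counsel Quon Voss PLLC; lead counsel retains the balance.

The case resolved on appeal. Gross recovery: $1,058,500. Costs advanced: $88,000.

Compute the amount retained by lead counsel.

Fee base is the gross recovery, $1,058,500; costs are reimbursed separately.
The matter resolved on appeal, so the 44.5% rate applies.
$1,058,500 × 44.5% = $471,032.50
Referral share: 32% of $471,032.50 = $150,730.40; lead counsel retains $471,032.50 − $150,730.40 = $320,302.10.

$320,302.10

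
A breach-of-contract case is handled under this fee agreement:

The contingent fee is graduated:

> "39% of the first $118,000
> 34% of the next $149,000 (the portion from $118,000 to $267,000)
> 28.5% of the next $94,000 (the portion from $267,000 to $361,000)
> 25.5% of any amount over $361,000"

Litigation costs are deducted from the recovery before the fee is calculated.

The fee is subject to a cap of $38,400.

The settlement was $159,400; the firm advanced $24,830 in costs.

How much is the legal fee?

Fee base (net of costs): $159,400 − $24,830 = $134,570
First $118,000 at 39% = $46,020.00
Remaining $16,570 at 34% = $5,633.80
Fee: $46,020.00 + $5,633.80 = $51,653.80
$51,653.80 exceeds the $38,400 cap, so the fee is capped at $38,400.00.

$38,400.00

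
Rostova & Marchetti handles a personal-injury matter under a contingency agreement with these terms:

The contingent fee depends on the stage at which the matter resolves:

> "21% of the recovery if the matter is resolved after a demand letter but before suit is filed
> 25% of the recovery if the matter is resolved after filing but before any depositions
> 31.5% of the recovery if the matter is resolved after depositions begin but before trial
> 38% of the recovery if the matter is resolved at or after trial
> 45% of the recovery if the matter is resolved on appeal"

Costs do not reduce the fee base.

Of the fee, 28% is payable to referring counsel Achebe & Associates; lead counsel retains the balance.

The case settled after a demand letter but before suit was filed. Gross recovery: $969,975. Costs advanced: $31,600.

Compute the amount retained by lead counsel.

$146,660.22

Fee base is the gross recovery, $969,975; costs are reimbursed separately.
The matter settled after a demand letter but before suit was filed, so the 21% rate applies.
$969,975 × 21% = $203,694.75
Referral share: 28% of $203,694.75 = $57,034.53; lead counsel retains $203,694.75 − $57,034.53 = $146,660.22.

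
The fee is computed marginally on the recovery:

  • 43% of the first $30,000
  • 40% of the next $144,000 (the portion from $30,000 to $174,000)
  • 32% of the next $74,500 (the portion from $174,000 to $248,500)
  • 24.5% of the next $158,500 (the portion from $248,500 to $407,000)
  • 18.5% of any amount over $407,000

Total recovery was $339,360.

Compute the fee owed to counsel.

$116,600.70

First $30,000 at 43% = $12,900.00
Next $144,000 at 40% = $57,600.00
Next $74,500 at 32% = $23,840.00
Remaining $90,860 at 24.5% = $22,260.70
Fee: $12,900.00 + $57,600.00 + $23,840.00 + $22,260.70 = $116,600.70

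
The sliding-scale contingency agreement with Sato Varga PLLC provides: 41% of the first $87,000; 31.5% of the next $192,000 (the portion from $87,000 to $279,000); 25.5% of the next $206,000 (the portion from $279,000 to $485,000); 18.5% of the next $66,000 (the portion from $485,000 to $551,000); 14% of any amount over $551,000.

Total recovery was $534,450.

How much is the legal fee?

First $87,000 at 41% = $35,670.00
Next $192,000 at 31.5% = $60,480.00
Next $206,000 at 25.5% = $52,530.00
Remaining $49,450 at 18.5% = $9,148.25
Fee: $35,670.00 + $60,480.00 + $52,530.00 + $9,148.25 = $157,828.25

$157,828.25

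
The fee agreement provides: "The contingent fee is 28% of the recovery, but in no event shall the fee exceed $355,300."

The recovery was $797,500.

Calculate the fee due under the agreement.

$223,300.00

28% of $797,500 = $223,300.00
That is under the $355,300 cap.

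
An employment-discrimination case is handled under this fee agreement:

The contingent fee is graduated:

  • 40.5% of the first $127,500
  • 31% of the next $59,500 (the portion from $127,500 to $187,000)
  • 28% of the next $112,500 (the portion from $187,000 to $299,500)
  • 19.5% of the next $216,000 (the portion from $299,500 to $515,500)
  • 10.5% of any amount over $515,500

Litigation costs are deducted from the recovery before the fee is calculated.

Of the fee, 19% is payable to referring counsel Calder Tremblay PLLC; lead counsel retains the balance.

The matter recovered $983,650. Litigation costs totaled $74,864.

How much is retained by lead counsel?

Fee base (net of costs): $983,650 − $74,864 = $908,786
First $127,500 at 40.5% = $51,637.50
Next $59,500 at 31% = $18,445.00
Next $112,500 at 28% = $31,500.00
Next $216,000 at 19.5% = $42,120.00
Remaining $393,286 at 10.5% = $41,295.03
Fee: $51,637.50 + $18,445.00 + $31,500.00 + $42,120.00 + $41,295.03 = $184,997.53
Referral share: 19% of $184,997.53 = $35,149.53; lead counsel retains $184,997.53 − $35,149.53 = $149,848.00.

$149,848.00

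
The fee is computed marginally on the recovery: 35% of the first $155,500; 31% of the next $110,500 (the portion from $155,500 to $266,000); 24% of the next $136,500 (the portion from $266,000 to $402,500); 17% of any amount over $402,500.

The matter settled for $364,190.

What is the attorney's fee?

First $155,500 at 35% = $54,425.00
Next $110,500 at 31% = $34,255.00
Remaining $98,190 at 24% = $23,565.60
Fee: $54,425.00 + $34,255.00 + $23,565.60 = $112,245.60

$112,245.60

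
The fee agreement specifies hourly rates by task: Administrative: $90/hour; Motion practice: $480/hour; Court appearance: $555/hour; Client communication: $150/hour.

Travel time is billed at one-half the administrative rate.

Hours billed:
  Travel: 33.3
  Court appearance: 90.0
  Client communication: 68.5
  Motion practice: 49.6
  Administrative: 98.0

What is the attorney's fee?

$94,351.50

Administrative: 98.0 × $90 = $8,820.00
Motion practice: 49.6 × $480 = $23,808.00
Court appearance: 90.0 × $555 = $49,950.00
Client communication: 68.5 × $150 = $10,275.00
Subtotal: $8,820.00 + $23,808.00 + $49,950.00 + $10,275.00 = $92,853.00
Travel: 33.3 × ($90 ÷ 2) = 33.3 × $45.00 = $1,498.50
Total: $92,853.00 + $1,498.50 = $94,351.50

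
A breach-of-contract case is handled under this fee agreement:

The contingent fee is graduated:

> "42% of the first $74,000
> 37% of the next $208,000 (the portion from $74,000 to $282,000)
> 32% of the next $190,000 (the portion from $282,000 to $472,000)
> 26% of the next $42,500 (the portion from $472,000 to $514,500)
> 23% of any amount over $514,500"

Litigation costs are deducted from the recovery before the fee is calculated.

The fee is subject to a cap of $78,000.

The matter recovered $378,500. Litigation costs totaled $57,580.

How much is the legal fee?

$78,000.00

Fee base (net of costs): $378,500 − $57,580 = $320,920
First $74,000 at 42% = $31,080.00
Next $208,000 at 37% = $76,960.00
Remaining $38,920 at 32% = $12,454.40
Fee: $31,080.00 + $76,960.00 + $12,454.40 = $120,494.40
$120,494.40 exceeds the $78,000 cap, so the fee is capped at $78,000.00.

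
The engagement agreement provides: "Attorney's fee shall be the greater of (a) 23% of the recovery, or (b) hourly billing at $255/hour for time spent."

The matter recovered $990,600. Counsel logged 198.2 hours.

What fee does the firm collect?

(a) 23% of $990,600 = $227,838.00
(b) 198.2 × $255 = $50,541.00
The greater is (a): $227,838.00.

$227,838.00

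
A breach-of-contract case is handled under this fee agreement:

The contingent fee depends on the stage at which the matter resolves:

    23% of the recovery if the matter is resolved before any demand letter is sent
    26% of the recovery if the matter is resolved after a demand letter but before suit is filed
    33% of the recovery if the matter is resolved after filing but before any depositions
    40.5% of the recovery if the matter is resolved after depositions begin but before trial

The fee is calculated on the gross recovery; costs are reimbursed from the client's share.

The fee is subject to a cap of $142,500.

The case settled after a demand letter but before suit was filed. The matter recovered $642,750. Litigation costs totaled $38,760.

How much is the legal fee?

Fee base is the gross recovery, $642,750; costs are reimbursed separately.
The matter settled after a demand letter but before suit was filed, so the 26% rate applies.
$642,750 × 26% = $167,115.00
$167,115.00 exceeds the $142,500 cap, so the fee is capped at $142,500.00.

$142,500.00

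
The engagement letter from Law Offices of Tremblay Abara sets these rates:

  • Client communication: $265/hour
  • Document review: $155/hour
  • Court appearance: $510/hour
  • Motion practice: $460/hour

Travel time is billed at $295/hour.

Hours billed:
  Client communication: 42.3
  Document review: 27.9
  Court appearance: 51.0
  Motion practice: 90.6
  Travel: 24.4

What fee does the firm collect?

$90,418.00

Client communication: 42.3 × $265 = $11,209.50
Document review: 27.9 × $155 = $4,324.50
Court appearance: 51.0 × $510 = $26,010.00
Motion practice: 90.6 × $460 = $41,676.00
Subtotal: $11,209.50 + $4,324.50 + $26,010.00 + $41,676.00 = $83,220.00
Travel: 24.4 × $295 = $7,198.00
Total: $83,220.00 + $7,198.00 = $90,418.00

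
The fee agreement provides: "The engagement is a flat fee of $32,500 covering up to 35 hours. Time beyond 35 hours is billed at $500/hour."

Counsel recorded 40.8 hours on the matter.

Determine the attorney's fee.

$35,400.00

Flat fee: $32,500.00
Excess hours: 40.8 − 35 = 5.8
Overrun: 5.8 × $500 = $2,900.00
Total: $32,500.00 + $2,900.00 = $35,400.00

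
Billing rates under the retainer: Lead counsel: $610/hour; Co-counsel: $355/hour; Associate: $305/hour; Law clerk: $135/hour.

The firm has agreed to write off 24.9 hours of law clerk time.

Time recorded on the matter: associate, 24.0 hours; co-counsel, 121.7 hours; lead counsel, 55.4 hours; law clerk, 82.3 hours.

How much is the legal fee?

Lead counsel: 55.4 × $610 = $33,794.00
Co-counsel: 121.7 × $355 = $43,203.50
Associate: 24.0 × $305 = $7,320.00
Law clerk: 82.3 × $135 = $11,110.50
Subtotal: $95,428.00
Write-off: 24.9 × $135 = $3,361.50
Total: $95,428.00 − $3,361.50 = $92,066.50

$92,066.50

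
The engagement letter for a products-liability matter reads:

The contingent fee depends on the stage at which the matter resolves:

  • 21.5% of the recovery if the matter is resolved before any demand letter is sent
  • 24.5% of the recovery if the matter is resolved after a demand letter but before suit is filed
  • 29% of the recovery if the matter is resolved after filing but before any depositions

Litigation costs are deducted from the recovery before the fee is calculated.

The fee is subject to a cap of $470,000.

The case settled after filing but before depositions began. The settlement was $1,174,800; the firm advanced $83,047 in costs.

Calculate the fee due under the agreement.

$316,608.37

Fee base (net of costs): $1,174,800 − $83,047 = $1,091,753
The matter settled after filing but before depositions began, so the 29% rate applies.
$1,091,753 × 29% = $316,608.37
$316,608.37 is under the $470,000 cap.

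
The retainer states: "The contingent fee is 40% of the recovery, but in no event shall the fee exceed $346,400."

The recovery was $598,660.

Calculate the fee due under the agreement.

$239,464.00

40% of $598,660 = $239,464.00
That is under the $346,400 cap.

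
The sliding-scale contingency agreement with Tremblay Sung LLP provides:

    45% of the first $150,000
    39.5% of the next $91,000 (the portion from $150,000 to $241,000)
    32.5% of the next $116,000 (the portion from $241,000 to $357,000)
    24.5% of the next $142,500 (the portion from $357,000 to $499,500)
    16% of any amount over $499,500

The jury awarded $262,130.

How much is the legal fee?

First $150,000 at 45% = $67,500.00
Next $91,000 at 39.5% = $35,945.00
Remaining $21,130 at 32.5% = $6,867.25
Fee: $67,500.00 + $35,945.00 + $6,867.25 = $110,312.25

$110,312.25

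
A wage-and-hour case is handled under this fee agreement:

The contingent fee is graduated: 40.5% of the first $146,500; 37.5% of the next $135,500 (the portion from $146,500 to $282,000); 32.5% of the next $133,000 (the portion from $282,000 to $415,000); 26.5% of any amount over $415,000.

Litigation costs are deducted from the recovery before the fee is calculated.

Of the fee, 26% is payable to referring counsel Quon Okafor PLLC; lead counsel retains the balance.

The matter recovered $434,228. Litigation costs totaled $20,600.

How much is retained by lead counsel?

Fee base (net of costs): $434,228 − $20,600 = $413,628
First $146,500 at 40.5% = $59,332.50
Next $135,500 at 37.5% = $50,812.50
Remaining $131,628 at 32.5% = $42,779.10
Fee: $59,332.50 + $50,812.50 + $42,779.10 = $152,924.10
Referral share: 26% of $152,924.10 = $39,760.27; lead counsel retains $152,924.10 − $39,760.27 = $113,163.83.

$113,163.83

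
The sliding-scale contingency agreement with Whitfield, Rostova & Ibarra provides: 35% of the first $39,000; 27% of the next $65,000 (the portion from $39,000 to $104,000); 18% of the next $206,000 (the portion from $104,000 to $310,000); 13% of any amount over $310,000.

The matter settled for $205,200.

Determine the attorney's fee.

$49,416.00

First $39,000 at 35% = $13,650.00
Next $65,000 at 27% = $17,550.00
Remaining $101,200 at 18% = $18,216.00
Fee: $13,650.00 + $17,550.00 + $18,216.00 = $49,416.00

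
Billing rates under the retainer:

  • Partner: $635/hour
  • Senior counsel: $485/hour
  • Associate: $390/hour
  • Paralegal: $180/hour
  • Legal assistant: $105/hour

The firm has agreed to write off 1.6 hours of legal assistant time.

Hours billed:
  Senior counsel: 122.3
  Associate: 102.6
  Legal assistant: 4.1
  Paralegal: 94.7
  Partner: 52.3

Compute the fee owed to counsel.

$149,848.50

Partner: 52.3 × $635 = $33,210.50
Senior counsel: 122.3 × $485 = $59,315.50
Associate: 102.6 × $390 = $40,014.00
Paralegal: 94.7 × $180 = $17,046.00
Legal assistant: 4.1 × $105 = $430.50
Subtotal: $150,016.50
Write-off: 1.6 × $105 = $168.00
Total: $150,016.50 − $168.00 = $149,848.50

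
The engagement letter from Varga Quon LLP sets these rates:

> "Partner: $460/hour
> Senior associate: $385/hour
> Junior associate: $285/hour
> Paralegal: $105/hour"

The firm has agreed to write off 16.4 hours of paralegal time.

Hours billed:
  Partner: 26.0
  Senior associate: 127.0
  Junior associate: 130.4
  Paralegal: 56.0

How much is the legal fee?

Partner: 26.0 × $460 = $11,960.00
Senior associate: 127.0 × $385 = $48,895.00
Junior associate: 130.4 × $285 = $37,164.00
Paralegal: 56.0 × $105 = $5,880.00
Subtotal: $103,899.00
Write-off: 16.4 × $105 = $1,722.00
Total: $103,899.00 − $1,722.00 = $102,177.00

$102,177.00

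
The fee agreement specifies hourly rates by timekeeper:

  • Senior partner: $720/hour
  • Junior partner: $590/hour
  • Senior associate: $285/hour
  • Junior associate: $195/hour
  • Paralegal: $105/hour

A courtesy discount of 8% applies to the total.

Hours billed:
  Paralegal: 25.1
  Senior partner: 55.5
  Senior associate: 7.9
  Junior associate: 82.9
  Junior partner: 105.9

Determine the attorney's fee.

Senior partner: 55.5 × $720 = $39,960.00
Junior partner: 105.9 × $590 = $62,481.00
Senior associate: 7.9 × $285 = $2,251.50
Junior associate: 82.9 × $195 = $16,165.50
Paralegal: 25.1 × $105 = $2,635.50
Subtotal: $123,493.50
Less 8% discount: −$9,879.48
Total: $123,493.50 − $9,879.48 = $113,614.02

$113,614.02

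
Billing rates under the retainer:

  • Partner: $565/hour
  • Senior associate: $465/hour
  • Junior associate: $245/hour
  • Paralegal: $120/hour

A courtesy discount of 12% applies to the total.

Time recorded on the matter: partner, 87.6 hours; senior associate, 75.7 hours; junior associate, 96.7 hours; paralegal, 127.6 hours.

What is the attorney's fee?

$108,854.24

Partner: 87.6 × $565 = $49,494.00
Senior associate: 75.7 × $465 = $35,200.50
Junior associate: 96.7 × $245 = $23,691.50
Paralegal: 127.6 × $120 = $15,312.00
Subtotal: $123,698.00
Less 12% discount: −$14,843.76
Total: $123,698.00 − $14,843.76 = $108,854.24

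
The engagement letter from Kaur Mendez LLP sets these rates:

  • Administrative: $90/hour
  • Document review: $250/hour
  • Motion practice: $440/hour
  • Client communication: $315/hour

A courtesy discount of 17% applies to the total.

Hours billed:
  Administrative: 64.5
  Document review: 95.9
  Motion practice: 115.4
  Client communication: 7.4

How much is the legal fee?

$68,796.21

Administrative: 64.5 × $90 = $5,805.00
Document review: 95.9 × $250 = $23,975.00
Motion practice: 115.4 × $440 = $50,776.00
Client communication: 7.4 × $315 = $2,331.00
Subtotal: $82,887.00
Less 17% discount: −$14,090.79
Total: $82,887.00 − $14,090.79 = $68,796.21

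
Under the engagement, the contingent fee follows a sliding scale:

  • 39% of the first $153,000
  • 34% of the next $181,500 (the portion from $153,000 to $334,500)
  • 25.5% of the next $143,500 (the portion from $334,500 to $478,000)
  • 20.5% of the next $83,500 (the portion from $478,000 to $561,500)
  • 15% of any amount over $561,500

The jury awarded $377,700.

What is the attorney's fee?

First $153,000 at 39% = $59,670.00
Next $181,500 at 34% = $61,710.00
Remaining $43,200 at 25.5% = $11,016.00
Fee: $59,670.00 + $61,710.00 + $11,016.00 = $132,396.00

$132,396.00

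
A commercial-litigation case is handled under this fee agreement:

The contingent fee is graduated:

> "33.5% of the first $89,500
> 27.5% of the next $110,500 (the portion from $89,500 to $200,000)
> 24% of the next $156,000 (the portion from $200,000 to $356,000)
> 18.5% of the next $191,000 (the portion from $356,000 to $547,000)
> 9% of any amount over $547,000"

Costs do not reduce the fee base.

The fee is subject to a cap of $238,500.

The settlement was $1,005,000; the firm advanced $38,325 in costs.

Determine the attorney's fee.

$174,365.00

Fee base is the gross recovery, $1,005,000; costs are reimbursed separately.
First $89,500 at 33.5% = $29,982.50
Next $110,500 at 27.5% = $30,387.50
Next $156,000 at 24% = $37,440.00
Next $191,000 at 18.5% = $35,335.00
Remaining $458,000 at 9% = $41,220.00
Fee: $29,982.50 + $30,387.50 + $37,440.00 + $35,335.00 + $41,220.00 = $174,365.00
$174,365.00 is under the $238,500 cap.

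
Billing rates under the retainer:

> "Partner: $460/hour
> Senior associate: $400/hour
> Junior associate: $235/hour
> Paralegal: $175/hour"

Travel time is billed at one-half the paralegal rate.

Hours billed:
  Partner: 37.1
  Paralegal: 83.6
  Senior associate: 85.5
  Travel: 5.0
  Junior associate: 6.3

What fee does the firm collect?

Partner: 37.1 × $460 = $17,066.00
Senior associate: 85.5 × $400 = $34,200.00
Junior associate: 6.3 × $235 = $1,480.50
Paralegal: 83.6 × $175 = $14,630.00
Subtotal: $17,066.00 + $34,200.00 + $1,480.50 + $14,630.00 = $67,376.50
Travel: 5.0 × ($175 ÷ 2) = 5.0 × $87.50 = $437.50
Total: $67,376.50 + $437.50 = $67,814.00

$67,814.00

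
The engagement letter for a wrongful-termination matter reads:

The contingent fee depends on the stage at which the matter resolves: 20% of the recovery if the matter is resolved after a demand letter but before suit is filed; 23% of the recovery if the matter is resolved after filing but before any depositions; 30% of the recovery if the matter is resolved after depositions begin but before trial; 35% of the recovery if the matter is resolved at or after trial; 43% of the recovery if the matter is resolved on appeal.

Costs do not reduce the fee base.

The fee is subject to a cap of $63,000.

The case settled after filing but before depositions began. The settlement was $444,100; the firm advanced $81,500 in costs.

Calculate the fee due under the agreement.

Fee base is the gross recovery, $444,100; costs are reimbursed separately.
The matter settled after filing but before depositions began, so the 23% rate applies.
$444,100 × 23% = $102,143.00
$102,143.00 exceeds the $63,000 cap, so the fee is capped at $63,000.00.

$63,000.00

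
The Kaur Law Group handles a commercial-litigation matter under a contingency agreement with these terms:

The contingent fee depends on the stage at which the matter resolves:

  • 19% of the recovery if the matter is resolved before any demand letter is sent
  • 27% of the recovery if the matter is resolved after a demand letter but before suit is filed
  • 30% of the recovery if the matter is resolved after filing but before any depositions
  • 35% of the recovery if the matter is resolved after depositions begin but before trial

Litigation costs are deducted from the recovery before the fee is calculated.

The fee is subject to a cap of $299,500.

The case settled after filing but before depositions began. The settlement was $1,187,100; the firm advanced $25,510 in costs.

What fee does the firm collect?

Fee base (net of costs): $1,187,100 − $25,510 = $1,161,590
The matter settled after filing but before depositions began, so the 30% rate applies.
$1,161,590 × 30% = $348,477.00
$348,477.00 exceeds the $299,500 cap, so the fee is capped at $299,500.00.

$299,500.00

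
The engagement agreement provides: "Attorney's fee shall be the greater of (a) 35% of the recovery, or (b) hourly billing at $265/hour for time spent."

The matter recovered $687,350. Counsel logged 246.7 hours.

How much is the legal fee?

$240,572.50

(a) 35% of $687,350 = $240,572.50
(b) 246.7 × $265 = $65,375.50
The greater is (a): $240,572.50.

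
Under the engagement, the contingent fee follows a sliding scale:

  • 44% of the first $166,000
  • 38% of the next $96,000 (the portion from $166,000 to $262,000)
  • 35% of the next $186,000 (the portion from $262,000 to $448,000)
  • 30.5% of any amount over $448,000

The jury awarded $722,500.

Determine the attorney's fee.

First $166,000 at 44% = $73,040.00
Next $96,000 at 38% = $36,480.00
Next $186,000 at 35% = $65,100.00
Remaining $274,500 at 30.5% = $83,722.50
Fee: $73,040.00 + $36,480.00 + $65,100.00 + $83,722.50 = $258,342.50

$258,342.50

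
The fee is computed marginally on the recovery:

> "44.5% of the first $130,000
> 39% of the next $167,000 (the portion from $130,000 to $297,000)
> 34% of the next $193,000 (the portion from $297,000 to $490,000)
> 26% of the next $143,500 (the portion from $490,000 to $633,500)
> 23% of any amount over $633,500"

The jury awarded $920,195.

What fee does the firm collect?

$291,849.85

First $130,000 at 44.5% = $57,850.00
Next $167,000 at 39% = $65,130.00
Next $193,000 at 34% = $65,620.00
Next $143,500 at 26% = $37,310.00
Remaining $286,695 at 23% = $65,939.85
Fee: $57,850.00 + $65,130.00 + $65,620.00 + $37,310.00 + $65,939.85 = $291,849.85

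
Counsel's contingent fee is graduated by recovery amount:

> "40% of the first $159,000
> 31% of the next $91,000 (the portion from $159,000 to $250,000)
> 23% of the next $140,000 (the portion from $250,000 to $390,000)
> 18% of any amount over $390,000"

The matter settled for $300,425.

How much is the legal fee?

$103,407.75

First $159,000 at 40% = $63,600.00
Next $91,000 at 31% = $28,210.00
Remaining $50,425 at 23% = $11,597.75
Fee: $63,600.00 + $28,210.00 + $11,597.75 = $103,407.75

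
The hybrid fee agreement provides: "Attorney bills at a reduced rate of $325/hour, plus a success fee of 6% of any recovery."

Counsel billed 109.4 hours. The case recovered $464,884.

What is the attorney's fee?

Hourly: 109.4 × $325 = $35,555.00
Success fee: 6% of $464,884 = $27,893.04
Total: $35,555.00 + $27,893.04 = $63,448.04

$63,448.04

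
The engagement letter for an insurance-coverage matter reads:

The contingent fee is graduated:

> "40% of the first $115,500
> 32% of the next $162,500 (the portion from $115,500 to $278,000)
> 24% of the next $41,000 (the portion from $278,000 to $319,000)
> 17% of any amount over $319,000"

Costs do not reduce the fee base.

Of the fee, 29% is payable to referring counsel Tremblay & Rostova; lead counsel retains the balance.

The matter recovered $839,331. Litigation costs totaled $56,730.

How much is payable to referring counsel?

$56,983.92

Fee base is the gross recovery, $839,331; costs are reimbursed separately.
First $115,500 at 40% = $46,200.00
Next $162,500 at 32% = $52,000.00
Next $41,000 at 24% = $9,840.00
Remaining $520,331 at 17% = $88,456.27
Fee: $46,200.00 + $52,000.00 + $9,840.00 + $88,456.27 = $196,496.27
Referral share: 29% of $196,496.27 = $56,983.92; lead counsel retains $196,496.27 − $56,983.92 = $139,512.35.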